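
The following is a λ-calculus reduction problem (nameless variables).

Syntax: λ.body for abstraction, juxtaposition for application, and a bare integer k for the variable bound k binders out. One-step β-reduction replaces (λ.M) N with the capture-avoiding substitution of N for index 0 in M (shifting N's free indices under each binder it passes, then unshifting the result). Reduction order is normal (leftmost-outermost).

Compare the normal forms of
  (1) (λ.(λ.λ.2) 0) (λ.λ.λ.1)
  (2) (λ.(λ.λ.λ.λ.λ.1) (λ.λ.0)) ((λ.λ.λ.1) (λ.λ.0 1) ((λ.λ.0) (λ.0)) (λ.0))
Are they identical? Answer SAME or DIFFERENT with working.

Answer: SAME — A ⇓ λ.λ.λ.λ.1, B ⇓ λ.λ.λ.λ.1

Working:
Term A:
  start: (λ.(λ.λ.2) 0) (λ.λ.λ.1)
  step 1: (λ.λ.λ.λ.λ.1) (λ.λ.λ.1)
  step 2: λ.λ.λ.λ.1

Term B:
  start: (λ.(λ.λ.λ.λ.λ.1) (λ.λ.0)) ((λ.λ.λ.1) (λ.λ.0 1) ((λ.λ.0) (λ.0)) (λ.0))
  step 1: (λ.λ.λ.λ.λ.1) (λ.λ.0)
  step 2: λ.λ.λ.λ.1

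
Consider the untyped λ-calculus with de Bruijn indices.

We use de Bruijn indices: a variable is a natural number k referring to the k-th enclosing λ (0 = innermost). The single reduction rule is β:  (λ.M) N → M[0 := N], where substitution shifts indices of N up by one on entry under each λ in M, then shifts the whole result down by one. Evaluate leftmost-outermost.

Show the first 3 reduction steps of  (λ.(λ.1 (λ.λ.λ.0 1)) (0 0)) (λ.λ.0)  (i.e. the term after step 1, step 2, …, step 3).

Answer: after 3 steps: λ.0

Reduction:
  start: (λ.(λ.1 (λ.λ.λ.0 1)) (0 0)) (λ.λ.0)
  →1  (λ.(λ.λ.0) (λ.λ.λ.0 1)) ((λ.λ.0) (λ.λ.0))
  →2  (λ.λ.0) (λ.λ.λ.0 1)
  →3  λ.0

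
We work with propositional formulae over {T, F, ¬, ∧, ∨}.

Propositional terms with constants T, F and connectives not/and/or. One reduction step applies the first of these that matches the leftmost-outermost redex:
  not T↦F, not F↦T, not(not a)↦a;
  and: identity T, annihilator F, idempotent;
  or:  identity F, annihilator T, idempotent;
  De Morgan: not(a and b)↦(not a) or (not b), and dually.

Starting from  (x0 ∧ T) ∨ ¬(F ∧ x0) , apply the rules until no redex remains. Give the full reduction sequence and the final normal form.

Answer: normal form = T  (in 5 steps)

Working:
  start: (x0 ∧ T) ∨ ¬(F ∧ x0)
  →1  x0 ∨ ¬(F ∧ x0)
  →2  x0 ∨ (¬F ∨ ¬x0)
  →3  x0 ∨ (T ∨ ¬x0)
  →4  x0 ∨ T
  →5  T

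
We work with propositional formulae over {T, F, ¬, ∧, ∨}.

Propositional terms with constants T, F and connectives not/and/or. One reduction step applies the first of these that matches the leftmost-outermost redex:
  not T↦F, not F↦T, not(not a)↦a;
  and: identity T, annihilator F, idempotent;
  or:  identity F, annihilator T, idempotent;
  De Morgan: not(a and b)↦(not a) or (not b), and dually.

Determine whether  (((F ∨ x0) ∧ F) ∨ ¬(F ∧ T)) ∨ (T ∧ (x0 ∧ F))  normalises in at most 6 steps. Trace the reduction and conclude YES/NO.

Answer: YES — reaches normal form T in 6 ≤ 6 steps

Working:
  start: (((F ∨ x0) ∧ F) ∨ ¬(F ∧ T)) ∨ (T ∧ (x0 ∧ F))
  [1] (F ∨ ¬(F ∧ T)) ∨ (T ∧ (x0 ∧ F))
  [2] ¬(F ∧ T) ∨ (T ∧ (x0 ∧ F))
  [3] (¬F ∨ ¬T) ∨ (T ∧ (x0 ∧ F))
  [4] (T ∨ ¬T) ∨ (T ∧ (x0 ∧ F))
  [5] T ∨ (T ∧ (x0 ∧ F))
  [6] T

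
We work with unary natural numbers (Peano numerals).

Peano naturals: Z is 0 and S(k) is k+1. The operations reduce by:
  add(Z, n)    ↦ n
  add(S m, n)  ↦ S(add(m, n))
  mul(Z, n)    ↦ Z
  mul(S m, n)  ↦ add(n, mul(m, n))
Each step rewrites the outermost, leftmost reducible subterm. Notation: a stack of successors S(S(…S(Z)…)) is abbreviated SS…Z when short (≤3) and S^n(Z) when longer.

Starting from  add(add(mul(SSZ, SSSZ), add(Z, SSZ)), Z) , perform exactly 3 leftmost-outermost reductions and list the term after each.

Answer: after 3 steps: add(S(add(add(SSZ, mul(SZ, SSSZ)), add(Z, SSZ))), Z)

Reduction:
  start: add(add(mul(SSZ, SSSZ), add(Z, SSZ)), Z)
  [1] add(add(add(SSSZ, mul(SZ, SSSZ)), add(Z, SSZ)), Z)
  [2] add(add(S(add(SSZ, mul(SZ, SSSZ))), add(Z, SSZ)), Z)
  [3] add(S(add(add(SSZ, mul(SZ, SSSZ)), add(Z, SSZ))), Z)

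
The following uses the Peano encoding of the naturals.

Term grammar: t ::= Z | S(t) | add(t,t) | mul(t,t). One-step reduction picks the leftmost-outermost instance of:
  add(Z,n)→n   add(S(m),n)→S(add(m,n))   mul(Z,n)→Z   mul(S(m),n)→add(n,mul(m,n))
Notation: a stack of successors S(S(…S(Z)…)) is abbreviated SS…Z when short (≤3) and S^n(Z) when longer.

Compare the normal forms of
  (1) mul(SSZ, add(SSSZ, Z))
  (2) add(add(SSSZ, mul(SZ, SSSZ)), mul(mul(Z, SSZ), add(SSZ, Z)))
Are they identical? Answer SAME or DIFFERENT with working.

Term A:
  start: mul(SSZ, add(SSSZ, Z))
  →1  add(add(SSSZ, Z), mul(SZ, add(SSSZ, Z)))
  →2  add(S(add(SSZ, Z)), mul(SZ, add(SSSZ, Z)))
  →3  S(add(add(SSZ, Z), mul(SZ, add(SSSZ, Z))))
  →4  S(add(S(add(SZ, Z)), mul(SZ, add(SSSZ, Z))))
  →5  S(S(add(add(SZ, Z), mul(SZ, add(SSSZ, Z)))))
  →6  S(S(add(S(add(Z, Z)), mul(SZ, add(SSSZ, Z)))))
  →7  S(S(S(add(add(Z, Z), mul(SZ, add(SSSZ, Z))))))
  →8  S(S(S(add(Z, mul(SZ, add(SSSZ, Z))))))
  →9  S(S(S(mul(SZ, add(SSSZ, Z)))))
  →10  S(S(S(add(add(SSSZ, Z), mul(Z, add(SSSZ, Z))))))
  →11  S(S(S(add(S(add(SSZ, Z)), mul(Z, add(SSSZ, Z))))))
  →12  S(S(S(S(add(add(SSZ, Z), mul(Z, add(SSSZ, Z)))))))
  →13  S(S(S(S(add(S(add(SZ, Z)), mul(Z, add(SSSZ, Z)))))))
  →14  S(S(S(S(S(add(add(SZ, Z), mul(Z, add(SSSZ, Z))))))))
  →15  S(S(S(S(S(add(S(add(Z, Z)), mul(Z, add(SSSZ, Z))))))))
  →16  S(S(S(S(S(S(add(add(Z, Z), mul(Z, add(SSSZ, Z)))))))))
  →17  S(S(S(S(S(S(add(Z, mul(Z, add(SSSZ, Z)))))))))
  →18  S(S(S(S(S(S(mul(Z, add(SSSZ, Z))))))))
  →19  S^6(Z)

Term B:
  start: add(add(SSSZ, mul(SZ, SSSZ)), mul(mul(Z, SSZ), add(SSZ, Z)))
  →1  add(S(add(SSZ, mul(SZ, SSSZ))), mul(mul(Z, SSZ), add(SSZ, Z)))
  →2  S(add(add(SSZ, mul(SZ, SSSZ)), mul(mul(Z, SSZ), add(SSZ, Z))))
  →3  S(add(S(add(SZ, mul(SZ, SSSZ))), mul(mul(Z, SSZ), add(SSZ, Z))))
  →4  S(S(add(add(SZ, mul(SZ, SSSZ)), mul(mul(Z, SSZ), add(SSZ, Z)))))
  →5  S(S(add(S(add(Z, mul(SZ, SSSZ))), mul(mul(Z, SSZ), add(SSZ, Z)))))
  →6  S(S(S(add(add(Z, mul(SZ, SSSZ)), mul(mul(Z, SSZ), add(SSZ, Z))))))
  →7  S(S(S(add(mul(SZ, SSSZ), mul(mul(Z, SSZ), add(SSZ, Z))))))
  →8  S(S(S(add(add(SSSZ, mul(Z, SSSZ)), mul(mul(Z, SSZ), add(SSZ, Z))))))
  →9  S(S(S(add(S(add(SSZ, mul(Z, SSSZ))), mul(mul(Z, SSZ), add(SSZ, Z))))))
  →10  S(S(S(S(add(add(SSZ, mul(Z, SSSZ)), mul(mul(Z, SSZ), add(SSZ, Z)))))))
  →11  S(S(S(S(add(S(add(SZ, mul(Z, SSSZ))), mul(mul(Z, SSZ), add(SSZ, Z)))))))
  →12  S(S(S(S(S(add(add(SZ, mul(Z, SSSZ)), mul(mul(Z, SSZ), add(SSZ, Z))))))))
  →13  S(S(S(S(S(add(S(add(Z, mul(Z, SSSZ))), mul(mul(Z, SSZ), add(SSZ, Z))))))))
  →14  S(S(S(S(S(S(add(add(Z, mul(Z, SSSZ)), mul(mul(Z, SSZ), add(SSZ, Z)))))))))
  →15  S(S(S(S(S(S(add(mul(Z, SSSZ), mul(mul(Z, SSZ), add(SSZ, Z)))))))))
  →16  S(S(S(S(S(S(add(Z, mul(mul(Z, SSZ), add(SSZ, Z)))))))))
  →17  S(S(S(S(S(S(mul(mul(Z, SSZ), add(SSZ, Z))))))))
  →18  S(S(S(S(S(S(mul(Z, add(SSZ, Z))))))))
  →19  S^6(Z)

Answer: SAME — A ⇓ S^6(Z), B ⇓ S^6(Z)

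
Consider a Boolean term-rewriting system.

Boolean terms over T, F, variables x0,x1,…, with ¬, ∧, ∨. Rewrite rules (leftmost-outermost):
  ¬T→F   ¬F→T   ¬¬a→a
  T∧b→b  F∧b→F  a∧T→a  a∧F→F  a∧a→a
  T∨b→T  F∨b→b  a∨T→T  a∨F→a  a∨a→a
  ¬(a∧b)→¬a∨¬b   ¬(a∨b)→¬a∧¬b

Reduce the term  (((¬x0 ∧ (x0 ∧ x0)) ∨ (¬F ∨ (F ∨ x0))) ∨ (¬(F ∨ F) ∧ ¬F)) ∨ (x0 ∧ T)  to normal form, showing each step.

Answer: normal form = T  (in 6 steps)

Derivation:
  start: (((¬x0 ∧ (x0 ∧ x0)) ∨ (¬F ∨ (F ∨ x0))) ∨ (¬(F ∨ F) ∧ ¬F)) ∨ (x0 ∧ T)
  →1  (((¬x0 ∧ x0) ∨ (¬F ∨ (F ∨ x0))) ∨ (¬(F ∨ F) ∧ ¬F)) ∨ (x0 ∧ T)
  →2  (((¬x0 ∧ x0) ∨ (T ∨ (F ∨ x0))) ∨ (¬(F ∨ F) ∧ ¬F)) ∨ (x0 ∧ T)
  →3  (((¬x0 ∧ x0) ∨ T) ∨ (¬(F ∨ F) ∧ ¬F)) ∨ (x0 ∧ T)
  →4  (T ∨ (¬(F ∨ F) ∧ ¬F)) ∨ (x0 ∧ T)
  →5  T ∨ (x0 ∧ T)
  →6  T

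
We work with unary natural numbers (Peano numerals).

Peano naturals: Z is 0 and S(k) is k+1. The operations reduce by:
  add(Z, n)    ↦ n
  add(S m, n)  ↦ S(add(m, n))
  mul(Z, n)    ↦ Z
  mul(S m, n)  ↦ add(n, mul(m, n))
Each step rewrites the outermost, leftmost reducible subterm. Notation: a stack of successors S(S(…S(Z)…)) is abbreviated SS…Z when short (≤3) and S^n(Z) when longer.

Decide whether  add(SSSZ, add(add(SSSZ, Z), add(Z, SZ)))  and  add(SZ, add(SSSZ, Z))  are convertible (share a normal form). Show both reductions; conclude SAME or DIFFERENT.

Term A:
  start: add(SSSZ, add(add(SSSZ, Z), add(Z, SZ)))
  →1  S(add(SSZ, add(add(SSSZ, Z), add(Z, SZ))))
  →2  S(S(add(SZ, add(add(SSSZ, Z), add(Z, SZ)))))
  →3  S(S(S(add(Z, add(add(SSSZ, Z), add(Z, SZ))))))
  →4  S(S(S(add(add(SSSZ, Z), add(Z, SZ)))))
  →5  S(S(S(add(S(add(SSZ, Z)), add(Z, SZ)))))
  →6  S(S(S(S(add(add(SSZ, Z), add(Z, SZ))))))
  →7  S(S(S(S(add(S(add(SZ, Z)), add(Z, SZ))))))
  →8  S(S(S(S(S(add(add(SZ, Z), add(Z, SZ)))))))
  →9  S(S(S(S(S(add(S(add(Z, Z)), add(Z, SZ)))))))
  →10  S(S(S(S(S(S(add(add(Z, Z), add(Z, SZ))))))))
  →11  S(S(S(S(S(S(add(Z, add(Z, SZ))))))))
  →12  S(S(S(S(S(S(add(Z, SZ)))))))
  →13  S^7(Z)

Term B:
  start: add(SZ, add(SSSZ, Z))
  →1  S(add(Z, add(SSSZ, Z)))
  →2  S(add(SSSZ, Z))
  →3  S(S(add(SSZ, Z)))
  →4  S(S(S(add(SZ, Z))))
  →5  S(S(S(S(add(Z, Z)))))
  →6  S^4(Z)

Answer: DIFFERENT — A ⇓ S^7(Z), B ⇓ S^4(Z)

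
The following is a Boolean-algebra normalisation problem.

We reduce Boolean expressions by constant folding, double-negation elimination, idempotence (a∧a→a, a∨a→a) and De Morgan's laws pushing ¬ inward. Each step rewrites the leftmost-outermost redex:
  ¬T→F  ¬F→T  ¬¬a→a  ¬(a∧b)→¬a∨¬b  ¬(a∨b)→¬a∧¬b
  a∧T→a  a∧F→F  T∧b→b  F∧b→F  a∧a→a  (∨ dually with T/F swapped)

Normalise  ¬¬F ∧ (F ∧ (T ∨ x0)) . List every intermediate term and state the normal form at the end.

Answer: normal form = F  (in 2 steps)

Derivation:
  start: ¬¬F ∧ (F ∧ (T ∨ x0))
  →1  F ∧ (F ∧ (T ∨ x0))
  →2  F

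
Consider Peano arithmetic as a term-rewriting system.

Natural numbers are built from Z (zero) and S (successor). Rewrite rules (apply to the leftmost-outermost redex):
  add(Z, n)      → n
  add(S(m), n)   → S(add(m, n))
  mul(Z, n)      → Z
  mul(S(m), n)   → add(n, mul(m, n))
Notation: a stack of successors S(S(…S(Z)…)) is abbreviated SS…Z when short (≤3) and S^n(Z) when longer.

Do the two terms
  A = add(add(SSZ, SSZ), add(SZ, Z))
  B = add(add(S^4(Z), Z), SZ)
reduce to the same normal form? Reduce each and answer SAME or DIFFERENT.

Term A:
  start: add(add(SSZ, SSZ), add(SZ, Z))
  step 1: add(S(add(SZ, SSZ)), add(SZ, Z))
  step 2: S(add(add(SZ, SSZ), add(SZ, Z)))
  step 3: S(add(S(add(Z, SSZ)), add(SZ, Z)))
  step 4: S(S(add(add(Z, SSZ), add(SZ, Z))))
  step 5: S(S(add(SSZ, add(SZ, Z))))
  step 6: S(S(S(add(SZ, add(SZ, Z)))))
  step 7: S(S(S(S(add(Z, add(SZ, Z))))))
  step 8: S(S(S(S(add(SZ, Z)))))
  step 9: S(S(S(S(S(add(Z, Z))))))
  step 10: S^5(Z)

Term B:
  start: add(add(S^4(Z), Z), SZ)
  step 1: add(S(add(SSSZ, Z)), SZ)
  step 2: S(add(add(SSSZ, Z), SZ))
  step 3: S(add(S(add(SSZ, Z)), SZ))
  step 4: S(S(add(add(SSZ, Z), SZ)))
  step 5: S(S(add(S(add(SZ, Z)), SZ)))
  step 6: S(S(S(add(add(SZ, Z), SZ))))
  step 7: S(S(S(add(S(add(Z, Z)), SZ))))
  step 8: S(S(S(S(add(add(Z, Z), SZ)))))
  step 9: S(S(S(S(add(Z, SZ)))))
  step 10: S^5(Z)

Answer: SAME — A ⇓ S^5(Z), B ⇓ S^5(Z)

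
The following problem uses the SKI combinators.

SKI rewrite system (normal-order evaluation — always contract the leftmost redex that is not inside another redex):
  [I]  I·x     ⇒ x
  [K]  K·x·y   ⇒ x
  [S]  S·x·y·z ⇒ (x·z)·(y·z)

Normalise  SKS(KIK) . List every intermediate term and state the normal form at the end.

  start: SKS(KIK)
  step 1: K(KIK)(S(KIK))
  step 2: KIK
  step 3: I

Answer: normal form = I  (in 3 steps)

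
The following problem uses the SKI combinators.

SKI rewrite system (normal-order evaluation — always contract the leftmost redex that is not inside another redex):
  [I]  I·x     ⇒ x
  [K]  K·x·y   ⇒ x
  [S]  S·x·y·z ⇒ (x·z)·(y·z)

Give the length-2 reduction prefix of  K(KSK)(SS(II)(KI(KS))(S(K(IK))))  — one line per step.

  start: K(KSK)(SS(II)(KI(KS))(S(K(IK))))
  step 1: KSK
  step 2: S

Answer: after 2 steps: S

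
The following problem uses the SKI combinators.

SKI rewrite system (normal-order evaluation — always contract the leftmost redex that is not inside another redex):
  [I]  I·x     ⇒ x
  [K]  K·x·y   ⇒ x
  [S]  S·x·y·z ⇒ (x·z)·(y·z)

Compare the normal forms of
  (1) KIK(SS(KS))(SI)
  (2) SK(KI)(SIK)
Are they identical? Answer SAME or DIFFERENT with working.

Term A:
  start: KIK(SS(KS))(SI)
  →1  I(SS(KS))(SI)
  →2  SS(KS)(SI)
  →3  S(SI)(KS(SI))
  →4  S(SI)S

Term B:
  start: SK(KI)(SIK)
  →1  K(SIK)(KI(SIK))
  →2  SIK

Answer: DIFFERENT — A ⇓ S(SI)S, B ⇓ SIK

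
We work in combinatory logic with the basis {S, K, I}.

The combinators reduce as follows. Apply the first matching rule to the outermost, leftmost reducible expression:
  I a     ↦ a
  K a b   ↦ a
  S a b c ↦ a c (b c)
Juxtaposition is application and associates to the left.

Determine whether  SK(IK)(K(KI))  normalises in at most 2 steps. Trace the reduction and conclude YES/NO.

Answer: YES — reaches normal form K(KI) in 2 ≤ 2 steps

Working:
  start: SK(IK)(K(KI))
  →1  K(K(KI))(IK(K(KI)))
  →2  K(KI)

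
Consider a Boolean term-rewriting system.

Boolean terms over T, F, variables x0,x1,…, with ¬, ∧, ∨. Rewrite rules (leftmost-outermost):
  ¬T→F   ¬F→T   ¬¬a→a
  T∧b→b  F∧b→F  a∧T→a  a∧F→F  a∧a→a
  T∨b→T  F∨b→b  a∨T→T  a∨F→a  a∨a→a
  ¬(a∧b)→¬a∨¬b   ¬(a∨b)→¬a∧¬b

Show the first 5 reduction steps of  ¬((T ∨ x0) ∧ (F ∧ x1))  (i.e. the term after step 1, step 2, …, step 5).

  start: ¬((T ∨ x0) ∧ (F ∧ x1))
  [1] ¬(T ∨ x0) ∨ ¬(F ∧ x1)
  [2] (¬T ∧ ¬x0) ∨ ¬(F ∧ x1)
  [3] (F ∧ ¬x0) ∨ ¬(F ∧ x1)
  [4] F ∨ ¬(F ∧ x1)
  [5] ¬(F ∧ x1)

Answer: after 5 steps: ¬(F ∧ x1)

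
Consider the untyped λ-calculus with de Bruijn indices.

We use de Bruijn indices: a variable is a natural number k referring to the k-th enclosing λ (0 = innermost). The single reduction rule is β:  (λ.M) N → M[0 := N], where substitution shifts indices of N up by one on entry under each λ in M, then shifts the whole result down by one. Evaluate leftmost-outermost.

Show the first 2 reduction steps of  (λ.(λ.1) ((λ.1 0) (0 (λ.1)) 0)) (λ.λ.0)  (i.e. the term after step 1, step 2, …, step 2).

  start: (λ.(λ.1) ((λ.1 0) (0 (λ.1)) 0)) (λ.λ.0)
  step 1: (λ.λ.λ.0) ((λ.(λ.λ.0) 0) ((λ.λ.0) (λ.λ.λ.0)) (λ.λ.0))
  step 2: λ.λ.0

Answer: after 2 steps: λ.λ.0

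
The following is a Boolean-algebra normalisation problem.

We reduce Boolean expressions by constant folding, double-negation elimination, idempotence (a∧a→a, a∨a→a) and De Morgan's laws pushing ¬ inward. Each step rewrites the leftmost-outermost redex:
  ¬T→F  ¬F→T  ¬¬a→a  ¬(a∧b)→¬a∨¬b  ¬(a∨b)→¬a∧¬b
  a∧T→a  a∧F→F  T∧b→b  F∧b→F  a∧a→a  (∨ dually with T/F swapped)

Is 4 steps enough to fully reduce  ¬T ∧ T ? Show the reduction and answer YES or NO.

  start: ¬T ∧ T
  [1] ¬T
  [2] F

Answer: YES — reaches normal form F in 2 ≤ 4 steps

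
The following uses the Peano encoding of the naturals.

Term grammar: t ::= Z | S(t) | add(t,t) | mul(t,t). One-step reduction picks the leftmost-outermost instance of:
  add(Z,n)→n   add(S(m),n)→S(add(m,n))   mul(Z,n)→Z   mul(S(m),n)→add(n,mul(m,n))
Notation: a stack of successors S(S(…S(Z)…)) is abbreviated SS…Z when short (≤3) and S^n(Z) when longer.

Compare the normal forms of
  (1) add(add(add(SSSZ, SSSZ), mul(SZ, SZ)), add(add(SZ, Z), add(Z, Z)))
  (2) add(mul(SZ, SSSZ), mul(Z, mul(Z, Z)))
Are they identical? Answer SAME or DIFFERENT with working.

Term A:
  start: add(add(add(SSSZ, SSSZ), mul(SZ, SZ)), add(add(SZ, Z), add(Z, Z)))
  step 1: add(add(S(add(SSZ, SSSZ)), mul(SZ, SZ)), add(add(SZ, Z), add(Z, Z)))
  step 2: add(S(add(add(SSZ, SSSZ), mul(SZ, SZ))), add(add(SZ, Z), add(Z, Z)))
  step 3: S(add(add(add(SSZ, SSSZ), mul(SZ, SZ)), add(add(SZ, Z), add(Z, Z))))
  step 4: S(add(add(S(add(SZ, SSSZ)), mul(SZ, SZ)), add(add(SZ, Z), add(Z, Z))))
  step 5: S(add(S(add(add(SZ, SSSZ), mul(SZ, SZ))), add(add(SZ, Z), add(Z, Z))))
  step 6: S(S(add(add(add(SZ, SSSZ), mul(SZ, SZ)), add(add(SZ, Z), add(Z, Z)))))
  step 7: S(S(add(add(S(add(Z, SSSZ)), mul(SZ, SZ)), add(add(SZ, Z), add(Z, Z)))))
  step 8: S(S(add(S(add(add(Z, SSSZ), mul(SZ, SZ))), add(add(SZ, Z), add(Z, Z)))))
  step 9: S(S(S(add(add(add(Z, SSSZ), mul(SZ, SZ)), add(add(SZ, Z), add(Z, Z))))))
  step 10: S(S(S(add(add(SSSZ, mul(SZ, SZ)), add(add(SZ, Z), add(Z, Z))))))
  step 11: S(S(S(add(S(add(SSZ, mul(SZ, SZ))), add(add(SZ, Z), add(Z, Z))))))
  step 12: S(S(S(S(add(add(SSZ, mul(SZ, SZ)), add(add(SZ, Z), add(Z, Z)))))))
  step 13: S(S(S(S(add(S(add(SZ, mul(SZ, SZ))), add(add(SZ, Z), add(Z, Z)))))))
  step 14: S(S(S(S(S(add(add(SZ, mul(SZ, SZ)), add(add(SZ, Z), add(Z, Z))))))))
  step 15: S(S(S(S(S(add(S(add(Z, mul(SZ, SZ))), add(add(SZ, Z), add(Z, Z))))))))
  step 16: S(S(S(S(S(S(add(add(Z, mul(SZ, SZ)), add(add(SZ, Z), add(Z, Z)))))))))
  step 17: S(S(S(S(S(S(add(mul(SZ, SZ), add(add(SZ, Z), add(Z, Z)))))))))
  step 18: S(S(S(S(S(S(add(add(SZ, mul(Z, SZ)), add(add(SZ, Z), add(Z, Z)))))))))
  step 19: S(S(S(S(S(S(add(S(add(Z, mul(Z, SZ))), add(add(SZ, Z), add(Z, Z)))))))))
  step 20: S(S(S(S(S(S(S(add(add(Z, mul(Z, SZ)), add(add(SZ, Z), add(Z, Z))))))))))
  step 21: S(S(S(S(S(S(S(add(mul(Z, SZ), add(add(SZ, Z), add(Z, Z))))))))))
  step 22: S(S(S(S(S(S(S(add(Z, add(add(SZ, Z), add(Z, Z))))))))))
  step 23: S(S(S(S(S(S(S(add(add(SZ, Z), add(Z, Z)))))))))
  step 24: S(S(S(S(S(S(S(add(S(add(Z, Z)), add(Z, Z)))))))))
  step 25: S(S(S(S(S(S(S(S(add(add(Z, Z), add(Z, Z))))))))))
  step 26: S(S(S(S(S(S(S(S(add(Z, add(Z, Z))))))))))
  step 27: S(S(S(S(S(S(S(S(add(Z, Z)))))))))
  step 28: S^8(Z)

Term B:
  start: add(mul(SZ, SSSZ), mul(Z, mul(Z, Z)))
  step 1: add(add(SSSZ, mul(Z, SSSZ)), mul(Z, mul(Z, Z)))
  step 2: add(S(add(SSZ, mul(Z, SSSZ))), mul(Z, mul(Z, Z)))
  step 3: S(add(add(SSZ, mul(Z, SSSZ)), mul(Z, mul(Z, Z))))
  step 4: S(add(S(add(SZ, mul(Z, SSSZ))), mul(Z, mul(Z, Z))))
  step 5: S(S(add(add(SZ, mul(Z, SSSZ)), mul(Z, mul(Z, Z)))))
  step 6: S(S(add(S(add(Z, mul(Z, SSSZ))), mul(Z, mul(Z, Z)))))
  step 7: S(S(S(add(add(Z, mul(Z, SSSZ)), mul(Z, mul(Z, Z))))))
  step 8: S(S(S(add(mul(Z, SSSZ), mul(Z, mul(Z, Z))))))
  step 9: S(S(S(add(Z, mul(Z, mul(Z, Z))))))
  step 10: S(S(S(mul(Z, mul(Z, Z)))))
  step 11: SSSZ

Answer: DIFFERENT — A ⇓ S^8(Z), B ⇓ SSSZ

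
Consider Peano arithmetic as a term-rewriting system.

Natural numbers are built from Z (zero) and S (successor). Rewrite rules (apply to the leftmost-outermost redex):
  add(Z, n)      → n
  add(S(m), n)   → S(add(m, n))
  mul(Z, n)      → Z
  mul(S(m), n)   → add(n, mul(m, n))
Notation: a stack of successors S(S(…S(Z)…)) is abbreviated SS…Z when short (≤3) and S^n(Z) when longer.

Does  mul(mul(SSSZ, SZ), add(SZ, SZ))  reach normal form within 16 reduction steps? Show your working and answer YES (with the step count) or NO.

Answer: NO — after 16 steps the term is S(S(S(S(add(Z, mul(add(Z, mul(SZ, SZ)), add(SZ, SZ))))))), not yet normal

Working:
  start: mul(mul(SSSZ, SZ), add(SZ, SZ))
  [1] mul(add(SZ, mul(SSZ, SZ)), add(SZ, SZ))
  [2] mul(S(add(Z, mul(SSZ, SZ))), add(SZ, SZ))
  [3] add(add(SZ, SZ), mul(add(Z, mul(SSZ, SZ)), add(SZ, SZ)))
  [4] add(S(add(Z, SZ)), mul(add(Z, mul(SSZ, SZ)), add(SZ, SZ)))
  [5] S(add(add(Z, SZ), mul(add(Z, mul(SSZ, SZ)), add(SZ, SZ))))
  [6] S(add(SZ, mul(add(Z, mul(SSZ, SZ)), add(SZ, SZ))))
  [7] S(S(add(Z, mul(add(Z, mul(SSZ, SZ)), add(SZ, SZ)))))
  [8] S(S(mul(add(Z, mul(SSZ, SZ)), add(SZ, SZ))))
  [9] S(S(mul(mul(SSZ, SZ), add(SZ, SZ))))
  [10] S(S(mul(add(SZ, mul(SZ, SZ)), add(SZ, SZ))))
  [11] S(S(mul(S(add(Z, mul(SZ, SZ))), add(SZ, SZ))))
  [12] S(S(add(add(SZ, SZ), mul(add(Z, mul(SZ, SZ)), add(SZ, SZ)))))
  [13] S(S(add(S(add(Z, SZ)), mul(add(Z, mul(SZ, SZ)), add(SZ, SZ)))))
  [14] S(S(S(add(add(Z, SZ), mul(add(Z, mul(SZ, SZ)), add(SZ, SZ))))))
  [15] S(S(S(add(SZ, mul(add(Z, mul(SZ, SZ)), add(SZ, SZ))))))
  [16] S(S(S(S(add(Z, mul(add(Z, mul(SZ, SZ)), add(SZ, SZ)))))))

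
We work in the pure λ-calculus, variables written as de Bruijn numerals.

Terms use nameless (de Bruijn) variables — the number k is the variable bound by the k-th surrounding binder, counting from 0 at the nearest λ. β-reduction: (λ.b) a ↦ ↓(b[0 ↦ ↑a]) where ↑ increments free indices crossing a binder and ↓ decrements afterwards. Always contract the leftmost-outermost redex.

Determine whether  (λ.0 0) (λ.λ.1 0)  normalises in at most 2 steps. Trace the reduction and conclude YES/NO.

  start: (λ.0 0) (λ.λ.1 0)
  [1] (λ.λ.1 0) (λ.λ.1 0)
  [2] λ.(λ.λ.1 0) 0

Answer: NO — after 2 steps the term is λ.(λ.λ.1 0) 0, not yet normal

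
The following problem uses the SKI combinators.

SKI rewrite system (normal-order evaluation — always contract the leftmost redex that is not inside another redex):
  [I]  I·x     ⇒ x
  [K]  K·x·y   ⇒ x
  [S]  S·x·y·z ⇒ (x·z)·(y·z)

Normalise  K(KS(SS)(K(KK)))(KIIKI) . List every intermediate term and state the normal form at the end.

  start: K(KS(SS)(K(KK)))(KIIKI)
  [1] KS(SS)(K(KK))
  [2] S(K(KK))

Answer: normal form = S(K(KK))  (in 2 steps)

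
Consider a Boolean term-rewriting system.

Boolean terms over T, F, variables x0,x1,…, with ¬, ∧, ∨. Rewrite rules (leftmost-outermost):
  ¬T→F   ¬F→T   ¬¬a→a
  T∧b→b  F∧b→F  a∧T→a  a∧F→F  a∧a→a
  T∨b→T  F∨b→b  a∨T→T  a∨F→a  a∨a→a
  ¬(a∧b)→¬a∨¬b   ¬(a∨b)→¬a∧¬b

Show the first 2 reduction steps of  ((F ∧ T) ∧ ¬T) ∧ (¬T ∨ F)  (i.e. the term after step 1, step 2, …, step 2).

Answer: after 2 steps: F ∧ (¬T ∨ F)

Reduction:
  start: ((F ∧ T) ∧ ¬T) ∧ (¬T ∨ F)
  step 1: (F ∧ ¬T) ∧ (¬T ∨ F)
  step 2: F ∧ (¬T ∨ F)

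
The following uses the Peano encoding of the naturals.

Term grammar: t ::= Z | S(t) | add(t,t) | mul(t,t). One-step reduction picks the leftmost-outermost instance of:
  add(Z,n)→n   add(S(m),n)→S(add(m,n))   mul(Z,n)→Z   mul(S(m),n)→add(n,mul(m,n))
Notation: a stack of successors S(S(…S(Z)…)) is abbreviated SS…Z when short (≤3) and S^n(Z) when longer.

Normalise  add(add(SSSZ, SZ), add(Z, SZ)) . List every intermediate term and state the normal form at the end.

Answer: normal form = S^5(Z)  (in 10 steps)

Reduction:
  start: add(add(SSSZ, SZ), add(Z, SZ))
  step 1: add(S(add(SSZ, SZ)), add(Z, SZ))
  step 2: S(add(add(SSZ, SZ), add(Z, SZ)))
  step 3: S(add(S(add(SZ, SZ)), add(Z, SZ)))
  step 4: S(S(add(add(SZ, SZ), add(Z, SZ))))
  step 5: S(S(add(S(add(Z, SZ)), add(Z, SZ))))
  step 6: S(S(S(add(add(Z, SZ), add(Z, SZ)))))
  step 7: S(S(S(add(SZ, add(Z, SZ)))))
  step 8: S(S(S(S(add(Z, add(Z, SZ))))))
  step 9: S(S(S(S(add(Z, SZ)))))
  step 10: S^5(Z)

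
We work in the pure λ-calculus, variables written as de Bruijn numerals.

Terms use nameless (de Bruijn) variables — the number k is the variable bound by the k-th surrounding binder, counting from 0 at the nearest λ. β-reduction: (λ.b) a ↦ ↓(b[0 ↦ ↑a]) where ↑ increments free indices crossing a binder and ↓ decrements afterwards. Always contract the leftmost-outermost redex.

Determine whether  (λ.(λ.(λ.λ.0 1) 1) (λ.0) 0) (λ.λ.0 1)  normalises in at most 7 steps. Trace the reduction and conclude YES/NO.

Answer: YES — reaches normal form λ.0 (λ.λ.0 1) in 5 ≤ 7 steps

Working:
  start: (λ.(λ.(λ.λ.0 1) 1) (λ.0) 0) (λ.λ.0 1)
  [1] (λ.(λ.λ.0 1) (λ.λ.0 1)) (λ.0) (λ.λ.0 1)
  [2] (λ.λ.0 1) (λ.λ.0 1) (λ.λ.0 1)
  [3] (λ.0 (λ.λ.0 1)) (λ.λ.0 1)
  [4] (λ.λ.0 1) (λ.λ.0 1)
  [5] λ.0 (λ.λ.0 1)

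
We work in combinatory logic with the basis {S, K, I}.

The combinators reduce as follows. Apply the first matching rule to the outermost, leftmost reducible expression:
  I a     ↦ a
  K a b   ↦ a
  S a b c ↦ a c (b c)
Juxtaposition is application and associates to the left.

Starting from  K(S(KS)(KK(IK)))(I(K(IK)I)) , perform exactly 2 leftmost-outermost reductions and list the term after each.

Answer: after 2 steps: S(KS)K

Reduction:
  start: K(S(KS)(KK(IK)))(I(K(IK)I))
  →1  S(KS)(KK(IK))
  →2  S(KS)K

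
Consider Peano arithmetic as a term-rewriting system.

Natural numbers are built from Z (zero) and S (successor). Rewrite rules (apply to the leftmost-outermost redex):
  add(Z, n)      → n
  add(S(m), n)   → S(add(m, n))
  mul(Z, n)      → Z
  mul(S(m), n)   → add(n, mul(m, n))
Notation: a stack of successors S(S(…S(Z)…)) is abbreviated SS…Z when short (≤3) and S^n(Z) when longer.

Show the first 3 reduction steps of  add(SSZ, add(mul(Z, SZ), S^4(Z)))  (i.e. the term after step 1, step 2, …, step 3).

  start: add(SSZ, add(mul(Z, SZ), S^4(Z)))
  →1  S(add(SZ, add(mul(Z, SZ), S^4(Z))))
  →2  S(S(add(Z, add(mul(Z, SZ), S^4(Z)))))
  →3  S(S(add(mul(Z, SZ), S^4(Z))))

Answer: after 3 steps: S(S(add(mul(Z, SZ), S^4(Z))))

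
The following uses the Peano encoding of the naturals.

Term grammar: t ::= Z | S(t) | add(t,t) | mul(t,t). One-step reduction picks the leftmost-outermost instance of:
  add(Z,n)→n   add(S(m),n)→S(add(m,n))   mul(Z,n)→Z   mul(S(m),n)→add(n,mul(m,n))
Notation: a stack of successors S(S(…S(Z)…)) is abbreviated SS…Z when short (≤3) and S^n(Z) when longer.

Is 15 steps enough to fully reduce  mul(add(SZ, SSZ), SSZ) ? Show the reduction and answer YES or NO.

Answer: YES — reaches normal form S^6(Z) in 15 ≤ 15 steps

Reduction:
  start: mul(add(SZ, SSZ), SSZ)
  →1  mul(S(add(Z, SSZ)), SSZ)
  →2  add(SSZ, mul(add(Z, SSZ), SSZ))
  →3  S(add(SZ, mul(add(Z, SSZ), SSZ)))
  →4  S(S(add(Z, mul(add(Z, SSZ), SSZ))))
  →5  S(S(mul(add(Z, SSZ), SSZ)))
  →6  S(S(mul(SSZ, SSZ)))
  →7  S(S(add(SSZ, mul(SZ, SSZ))))
  →8  S(S(S(add(SZ, mul(SZ, SSZ)))))
  →9  S(S(S(S(add(Z, mul(SZ, SSZ))))))
  →10  S(S(S(S(mul(SZ, SSZ)))))
  →11  S(S(S(S(add(SSZ, mul(Z, SSZ))))))
  →12  S(S(S(S(S(add(SZ, mul(Z, SSZ)))))))
  →13  S(S(S(S(S(S(add(Z, mul(Z, SSZ))))))))
  →14  S(S(S(S(S(S(mul(Z, SSZ)))))))
  →15  S^6(Z)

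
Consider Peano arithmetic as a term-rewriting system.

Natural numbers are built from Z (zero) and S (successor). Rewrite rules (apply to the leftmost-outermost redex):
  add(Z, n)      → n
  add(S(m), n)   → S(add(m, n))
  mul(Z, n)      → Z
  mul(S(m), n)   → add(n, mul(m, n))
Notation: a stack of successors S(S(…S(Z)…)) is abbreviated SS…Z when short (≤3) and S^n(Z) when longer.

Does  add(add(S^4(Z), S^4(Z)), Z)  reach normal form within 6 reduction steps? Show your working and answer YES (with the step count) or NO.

Answer: NO — after 6 steps the term is S(S(S(add(add(SZ, S^4(Z)), Z)))), not yet normal

Derivation:
  start: add(add(S^4(Z), S^4(Z)), Z)
  →1  add(S(add(SSSZ, S^4(Z))), Z)
  →2  S(add(add(SSSZ, S^4(Z)), Z))
  →3  S(add(S(add(SSZ, S^4(Z))), Z))
  →4  S(S(add(add(SSZ, S^4(Z)), Z)))
  →5  S(S(add(S(add(SZ, S^4(Z))), Z)))
  →6  S(S(S(add(add(SZ, S^4(Z)), Z))))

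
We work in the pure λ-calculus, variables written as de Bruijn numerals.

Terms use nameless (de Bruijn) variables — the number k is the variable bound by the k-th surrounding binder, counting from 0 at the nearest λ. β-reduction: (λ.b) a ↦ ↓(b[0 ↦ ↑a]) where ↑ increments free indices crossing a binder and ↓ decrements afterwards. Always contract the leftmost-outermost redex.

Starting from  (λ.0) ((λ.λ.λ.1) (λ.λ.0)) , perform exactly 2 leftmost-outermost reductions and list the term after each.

  start: (λ.0) ((λ.λ.λ.1) (λ.λ.0))
  [1] (λ.λ.λ.1) (λ.λ.0)
  [2] λ.λ.1

Answer: after 2 steps: λ.λ.1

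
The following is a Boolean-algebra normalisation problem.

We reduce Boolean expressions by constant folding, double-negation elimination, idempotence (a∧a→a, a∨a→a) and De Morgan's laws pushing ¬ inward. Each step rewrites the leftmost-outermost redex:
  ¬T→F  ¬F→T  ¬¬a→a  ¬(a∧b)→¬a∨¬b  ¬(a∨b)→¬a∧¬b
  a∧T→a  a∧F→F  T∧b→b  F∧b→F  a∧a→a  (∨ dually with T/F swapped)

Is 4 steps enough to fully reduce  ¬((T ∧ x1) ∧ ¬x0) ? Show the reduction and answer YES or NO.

  start: ¬((T ∧ x1) ∧ ¬x0)
  →1  ¬(T ∧ x1) ∨ ¬¬x0
  →2  (¬T ∨ ¬x1) ∨ ¬¬x0
  →3  (F ∨ ¬x1) ∨ ¬¬x0
  →4  ¬x1 ∨ ¬¬x0

Answer: NO — after 4 steps the term is ¬x1 ∨ ¬¬x0, not yet normal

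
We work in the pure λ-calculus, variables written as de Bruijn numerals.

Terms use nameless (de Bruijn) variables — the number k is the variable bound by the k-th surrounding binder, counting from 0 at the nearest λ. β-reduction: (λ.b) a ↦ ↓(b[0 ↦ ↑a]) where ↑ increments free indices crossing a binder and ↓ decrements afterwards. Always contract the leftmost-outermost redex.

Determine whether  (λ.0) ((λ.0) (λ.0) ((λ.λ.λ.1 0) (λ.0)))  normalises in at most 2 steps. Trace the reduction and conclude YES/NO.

  start: (λ.0) ((λ.0) (λ.0) ((λ.λ.λ.1 0) (λ.0)))
  →1  (λ.0) (λ.0) ((λ.λ.λ.1 0) (λ.0))
  →2  (λ.0) ((λ.λ.λ.1 0) (λ.0))

Answer: NO — after 2 steps the term is (λ.0) ((λ.λ.λ.1 0) (λ.0)), not yet normal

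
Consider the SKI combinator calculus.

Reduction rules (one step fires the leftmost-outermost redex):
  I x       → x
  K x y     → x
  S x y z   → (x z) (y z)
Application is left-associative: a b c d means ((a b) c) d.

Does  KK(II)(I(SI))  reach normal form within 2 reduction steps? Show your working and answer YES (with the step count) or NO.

Answer: YES — reaches normal form K(SI) in 2 ≤ 2 steps

Reduction:
  start: KK(II)(I(SI))
  step 1: K(I(SI))
  step 2: K(SI)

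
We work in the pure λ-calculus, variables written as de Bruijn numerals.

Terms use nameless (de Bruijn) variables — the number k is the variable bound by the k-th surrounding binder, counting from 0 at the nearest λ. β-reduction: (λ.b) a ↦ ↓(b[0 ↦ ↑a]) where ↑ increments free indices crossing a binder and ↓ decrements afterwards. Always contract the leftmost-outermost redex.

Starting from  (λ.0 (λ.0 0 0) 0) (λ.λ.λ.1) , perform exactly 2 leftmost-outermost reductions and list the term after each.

Answer: after 2 steps: (λ.λ.1) (λ.λ.λ.1)

Working:
  start: (λ.0 (λ.0 0 0) 0) (λ.λ.λ.1)
  [1] (λ.λ.λ.1) (λ.0 0 0) (λ.λ.λ.1)
  [2] (λ.λ.1) (λ.λ.λ.1)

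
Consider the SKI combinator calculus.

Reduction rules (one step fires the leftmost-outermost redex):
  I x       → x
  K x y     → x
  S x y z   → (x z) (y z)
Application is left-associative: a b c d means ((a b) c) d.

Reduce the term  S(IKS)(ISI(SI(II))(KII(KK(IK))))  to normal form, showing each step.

Answer: normal form = S(KS)(K(KK))  (in 17 steps)

Working:
  start: S(IKS)(ISI(SI(II))(KII(KK(IK))))
  step 1: S(KS)(ISI(SI(II))(KII(KK(IK))))
  step 2: S(KS)(SI(SI(II))(KII(KK(IK))))
  step 3: S(KS)(I(KII(KK(IK)))(SI(II)(KII(KK(IK)))))
  step 4: S(KS)(KII(KK(IK))(SI(II)(KII(KK(IK)))))
  step 5: S(KS)(I(KK(IK))(SI(II)(KII(KK(IK)))))
  step 6: S(KS)(KK(IK)(SI(II)(KII(KK(IK)))))
  step 7: S(KS)(K(SI(II)(KII(KK(IK)))))
  step 8: S(KS)(K(I(KII(KK(IK)))(II(KII(KK(IK))))))
  step 9: S(KS)(K(KII(KK(IK))(II(KII(KK(IK))))))
  step 10: S(KS)(K(I(KK(IK))(II(KII(KK(IK))))))
  step 11: S(KS)(K(KK(IK)(II(KII(KK(IK))))))
  step 12: S(KS)(K(K(II(KII(KK(IK))))))
  step 13: S(KS)(K(K(I(KII(KK(IK))))))
  step 14: S(KS)(K(K(KII(KK(IK)))))
  step 15: S(KS)(K(K(I(KK(IK)))))
  step 16: S(KS)(K(K(KK(IK))))
  step 17: S(KS)(K(KK))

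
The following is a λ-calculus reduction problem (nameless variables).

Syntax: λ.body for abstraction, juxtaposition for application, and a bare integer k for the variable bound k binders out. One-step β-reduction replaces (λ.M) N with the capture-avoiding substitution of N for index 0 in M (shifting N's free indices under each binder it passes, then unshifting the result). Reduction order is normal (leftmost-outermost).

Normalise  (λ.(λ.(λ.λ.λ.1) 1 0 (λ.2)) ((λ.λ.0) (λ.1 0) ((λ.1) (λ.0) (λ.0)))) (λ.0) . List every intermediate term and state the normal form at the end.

Answer: normal form = λ.0  (in 9 steps)

Working:
  start: (λ.(λ.(λ.λ.λ.1) 1 0 (λ.2)) ((λ.λ.0) (λ.1 0) ((λ.1) (λ.0) (λ.0)))) (λ.0)
  →1  (λ.(λ.λ.λ.1) (λ.0) 0 (λ.λ.0)) ((λ.λ.0) (λ.(λ.0) 0) ((λ.λ.0) (λ.0) (λ.0)))
  →2  (λ.λ.λ.1) (λ.0) ((λ.λ.0) (λ.(λ.0) 0) ((λ.λ.0) (λ.0) (λ.0))) (λ.λ.0)
  →3  (λ.λ.1) ((λ.λ.0) (λ.(λ.0) 0) ((λ.λ.0) (λ.0) (λ.0))) (λ.λ.0)
  →4  (λ.(λ.λ.0) (λ.(λ.0) 0) ((λ.λ.0) (λ.0) (λ.0))) (λ.λ.0)
  →5  (λ.λ.0) (λ.(λ.0) 0) ((λ.λ.0) (λ.0) (λ.0))
  →6  (λ.0) ((λ.λ.0) (λ.0) (λ.0))
  →7  (λ.λ.0) (λ.0) (λ.0)
  →8  (λ.0) (λ.0)
  →9  λ.0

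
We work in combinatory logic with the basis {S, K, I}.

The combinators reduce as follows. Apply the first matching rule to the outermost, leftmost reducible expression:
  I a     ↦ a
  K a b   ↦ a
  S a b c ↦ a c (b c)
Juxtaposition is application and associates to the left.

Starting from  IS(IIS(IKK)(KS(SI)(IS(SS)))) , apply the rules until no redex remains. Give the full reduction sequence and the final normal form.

Answer: normal form = S(S(KK)(S(S(SS))))  (in 6 steps)

Reduction:
  start: IS(IIS(IKK)(KS(SI)(IS(SS))))
  →1  S(IIS(IKK)(KS(SI)(IS(SS))))
  →2  S(IS(IKK)(KS(SI)(IS(SS))))
  →3  S(S(IKK)(KS(SI)(IS(SS))))
  →4  S(S(KK)(KS(SI)(IS(SS))))
  →5  S(S(KK)(S(IS(SS))))
  →6  S(S(KK)(S(S(SS))))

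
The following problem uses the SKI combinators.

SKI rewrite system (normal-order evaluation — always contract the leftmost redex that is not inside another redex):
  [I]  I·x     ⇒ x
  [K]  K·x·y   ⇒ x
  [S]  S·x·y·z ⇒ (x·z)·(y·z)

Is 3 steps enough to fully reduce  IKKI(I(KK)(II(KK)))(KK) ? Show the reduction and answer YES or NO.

Answer: NO — after 3 steps the term is I(KK)(II(KK)), not yet normal

Derivation:
  start: IKKI(I(KK)(II(KK)))(KK)
  →1  KKI(I(KK)(II(KK)))(KK)
  →2  K(I(KK)(II(KK)))(KK)
  →3  I(KK)(II(KK))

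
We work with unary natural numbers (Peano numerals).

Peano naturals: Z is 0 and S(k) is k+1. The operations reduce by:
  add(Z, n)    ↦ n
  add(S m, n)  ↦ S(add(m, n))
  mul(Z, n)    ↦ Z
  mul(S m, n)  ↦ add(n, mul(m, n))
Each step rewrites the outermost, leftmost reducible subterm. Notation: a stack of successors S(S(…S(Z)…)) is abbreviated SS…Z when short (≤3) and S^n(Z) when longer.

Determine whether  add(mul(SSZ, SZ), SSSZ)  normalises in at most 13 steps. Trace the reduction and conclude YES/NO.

  start: add(mul(SSZ, SZ), SSSZ)
  step 1: add(add(SZ, mul(SZ, SZ)), SSSZ)
  step 2: add(S(add(Z, mul(SZ, SZ))), SSSZ)
  step 3: S(add(add(Z, mul(SZ, SZ)), SSSZ))
  step 4: S(add(mul(SZ, SZ), SSSZ))
  step 5: S(add(add(SZ, mul(Z, SZ)), SSSZ))
  step 6: S(add(S(add(Z, mul(Z, SZ))), SSSZ))
  step 7: S(S(add(add(Z, mul(Z, SZ)), SSSZ)))
  step 8: S(S(add(mul(Z, SZ), SSSZ)))
  step 9: S(S(add(Z, SSSZ)))
  step 10: S^5(Z)

Answer: YES — reaches normal form S^5(Z) in 10 ≤ 13 steps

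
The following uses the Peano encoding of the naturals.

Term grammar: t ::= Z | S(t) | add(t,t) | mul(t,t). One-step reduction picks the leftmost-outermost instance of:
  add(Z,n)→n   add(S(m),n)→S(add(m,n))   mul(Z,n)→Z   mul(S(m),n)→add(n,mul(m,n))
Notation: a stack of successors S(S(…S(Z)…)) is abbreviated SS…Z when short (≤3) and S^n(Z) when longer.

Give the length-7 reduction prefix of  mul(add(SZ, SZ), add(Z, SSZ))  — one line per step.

  start: mul(add(SZ, SZ), add(Z, SSZ))
  →1  mul(S(add(Z, SZ)), add(Z, SSZ))
  →2  add(add(Z, SSZ), mul(add(Z, SZ), add(Z, SSZ)))
  →3  add(SSZ, mul(add(Z, SZ), add(Z, SSZ)))
  →4  S(add(SZ, mul(add(Z, SZ), add(Z, SSZ))))
  →5  S(S(add(Z, mul(add(Z, SZ), add(Z, SSZ)))))
  →6  S(S(mul(add(Z, SZ), add(Z, SSZ))))
  →7  S(S(mul(SZ, add(Z, SSZ))))

Answer: after 7 steps: S(S(mul(SZ, add(Z, SSZ))))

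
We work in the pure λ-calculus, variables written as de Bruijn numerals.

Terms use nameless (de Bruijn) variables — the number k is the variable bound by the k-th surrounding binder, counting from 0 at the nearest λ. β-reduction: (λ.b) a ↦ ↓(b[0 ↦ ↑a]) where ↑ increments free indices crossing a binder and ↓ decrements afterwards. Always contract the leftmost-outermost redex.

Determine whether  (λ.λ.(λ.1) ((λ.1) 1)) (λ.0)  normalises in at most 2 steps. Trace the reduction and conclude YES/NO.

  start: (λ.λ.(λ.1) ((λ.1) 1)) (λ.0)
  [1] λ.(λ.1) ((λ.1) (λ.0))
  [2] λ.0

Answer: YES — reaches normal form λ.0 in 2 ≤ 2 steps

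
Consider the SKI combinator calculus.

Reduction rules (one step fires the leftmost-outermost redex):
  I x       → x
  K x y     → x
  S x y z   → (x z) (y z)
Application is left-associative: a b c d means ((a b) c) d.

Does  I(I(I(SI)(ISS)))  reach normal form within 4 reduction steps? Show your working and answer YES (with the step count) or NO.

Answer: YES — reaches normal form SI(SS) in 4 ≤ 4 steps

Working:
  start: I(I(I(SI)(ISS)))
  →1  I(I(SI)(ISS))
  →2  I(SI)(ISS)
  →3  SI(ISS)
  →4  SI(SS)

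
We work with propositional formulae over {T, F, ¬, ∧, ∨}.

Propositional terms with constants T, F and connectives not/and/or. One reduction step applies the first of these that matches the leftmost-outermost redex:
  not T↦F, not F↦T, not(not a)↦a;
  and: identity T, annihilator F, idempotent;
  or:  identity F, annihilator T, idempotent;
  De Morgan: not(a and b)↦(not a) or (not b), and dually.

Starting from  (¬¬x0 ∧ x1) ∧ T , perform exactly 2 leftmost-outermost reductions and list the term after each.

Answer: after 2 steps: x0 ∧ x1

Working:
  start: (¬¬x0 ∧ x1) ∧ T
  [1] ¬¬x0 ∧ x1
  [2] x0 ∧ x1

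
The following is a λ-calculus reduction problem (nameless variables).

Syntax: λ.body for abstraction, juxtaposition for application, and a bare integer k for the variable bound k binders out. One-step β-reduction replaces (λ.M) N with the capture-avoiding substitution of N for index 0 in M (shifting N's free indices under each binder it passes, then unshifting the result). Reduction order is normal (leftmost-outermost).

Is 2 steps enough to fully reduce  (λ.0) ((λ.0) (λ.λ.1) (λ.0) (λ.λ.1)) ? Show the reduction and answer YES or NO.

Answer: NO — after 2 steps the term is (λ.λ.1) (λ.0) (λ.λ.1), not yet normal

Working:
  start: (λ.0) ((λ.0) (λ.λ.1) (λ.0) (λ.λ.1))
  [1] (λ.0) (λ.λ.1) (λ.0) (λ.λ.1)
  [2] (λ.λ.1) (λ.0) (λ.λ.1)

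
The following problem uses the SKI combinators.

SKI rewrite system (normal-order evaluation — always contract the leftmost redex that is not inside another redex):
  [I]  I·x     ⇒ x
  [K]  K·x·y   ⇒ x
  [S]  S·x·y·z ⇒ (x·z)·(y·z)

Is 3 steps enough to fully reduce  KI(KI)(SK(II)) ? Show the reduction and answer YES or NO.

  start: KI(KI)(SK(II))
  step 1: I(SK(II))
  step 2: SK(II)
  step 3: SKI

Answer: YES — reaches normal form SKI in 3 ≤ 3 steps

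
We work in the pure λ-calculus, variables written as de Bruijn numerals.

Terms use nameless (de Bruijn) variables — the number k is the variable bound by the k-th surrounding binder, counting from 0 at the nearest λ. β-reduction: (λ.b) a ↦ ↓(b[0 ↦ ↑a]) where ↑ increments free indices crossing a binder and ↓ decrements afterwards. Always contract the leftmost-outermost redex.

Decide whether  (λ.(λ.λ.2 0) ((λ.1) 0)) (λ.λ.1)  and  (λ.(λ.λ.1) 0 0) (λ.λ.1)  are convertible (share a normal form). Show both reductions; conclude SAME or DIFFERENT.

Answer: SAME — A ⇓ λ.λ.1, B ⇓ λ.λ.1

Derivation:
Term A:
  start: (λ.(λ.λ.2 0) ((λ.1) 0)) (λ.λ.1)
  [1] (λ.λ.(λ.λ.1) 0) ((λ.λ.λ.1) (λ.λ.1))
  [2] λ.(λ.λ.1) 0
  [3] λ.λ.1

Term B:
  start: (λ.(λ.λ.1) 0 0) (λ.λ.1)
  [1] (λ.λ.1) (λ.λ.1) (λ.λ.1)
  [2] (λ.λ.λ.1) (λ.λ.1)
  [3] λ.λ.1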